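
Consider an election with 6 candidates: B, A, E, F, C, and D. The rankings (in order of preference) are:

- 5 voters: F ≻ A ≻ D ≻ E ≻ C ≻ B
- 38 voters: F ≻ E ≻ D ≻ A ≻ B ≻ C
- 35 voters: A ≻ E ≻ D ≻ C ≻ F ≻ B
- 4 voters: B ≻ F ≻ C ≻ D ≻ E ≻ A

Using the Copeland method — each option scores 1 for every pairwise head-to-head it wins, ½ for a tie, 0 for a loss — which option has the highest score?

F

B: beats C; loses to A, E, F, and D → score 1.
A: beats B and C; loses to E, F, and D → score 2.
E: beats B, A, C, and D; loses to F → score 4.
F: beats B, A, E, C, and D → score 5.
C: loses to B, A, E, F, and D → score 0.
D: beats B, A, and C; loses to E and F → score 3.
F has the best pairwise record.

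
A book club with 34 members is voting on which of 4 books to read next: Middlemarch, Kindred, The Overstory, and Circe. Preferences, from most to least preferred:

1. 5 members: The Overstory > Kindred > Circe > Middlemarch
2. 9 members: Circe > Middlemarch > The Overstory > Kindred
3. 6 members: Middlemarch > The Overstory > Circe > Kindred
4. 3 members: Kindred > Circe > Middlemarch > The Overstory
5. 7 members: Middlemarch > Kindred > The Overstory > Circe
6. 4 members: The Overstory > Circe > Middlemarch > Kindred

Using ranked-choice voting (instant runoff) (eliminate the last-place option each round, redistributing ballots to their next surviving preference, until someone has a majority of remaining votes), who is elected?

Circe

Round 1: Middlemarch 13, Kindred 3, The Overstory 9, Circe 9. Eliminate Kindred.
Round 2: Middlemarch 13, The Overstory 9, Circe 12. Eliminate The Overstory.
Round 3: Middlemarch 13, Circe 21. Circe has a majority.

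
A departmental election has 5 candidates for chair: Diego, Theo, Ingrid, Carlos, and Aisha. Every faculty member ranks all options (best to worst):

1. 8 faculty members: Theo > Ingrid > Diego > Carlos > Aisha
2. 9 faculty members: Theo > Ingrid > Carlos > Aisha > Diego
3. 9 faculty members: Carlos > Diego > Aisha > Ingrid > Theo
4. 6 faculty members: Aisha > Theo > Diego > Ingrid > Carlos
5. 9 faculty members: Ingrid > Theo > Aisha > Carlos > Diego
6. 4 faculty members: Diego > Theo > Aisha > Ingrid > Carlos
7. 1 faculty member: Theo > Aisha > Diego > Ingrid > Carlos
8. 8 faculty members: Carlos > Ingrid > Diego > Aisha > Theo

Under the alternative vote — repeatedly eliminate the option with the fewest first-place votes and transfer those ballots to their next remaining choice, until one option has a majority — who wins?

Round 1: Diego 4, Theo 18, Ingrid 9, Carlos 17, Aisha 6. Eliminate Diego.
Round 2: Theo 22, Ingrid 9, Carlos 17, Aisha 6. Eliminate Aisha.
Round 3: Theo 28, Ingrid 9, Carlos 17. Theo has a majority.

Theo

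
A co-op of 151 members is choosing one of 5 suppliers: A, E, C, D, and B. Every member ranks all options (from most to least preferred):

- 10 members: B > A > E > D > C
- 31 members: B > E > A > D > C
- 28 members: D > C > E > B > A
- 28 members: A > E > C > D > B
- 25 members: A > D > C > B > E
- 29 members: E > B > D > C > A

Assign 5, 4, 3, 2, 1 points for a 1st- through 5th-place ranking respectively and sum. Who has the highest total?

A: 10·4 + 31·3 + 28·1 + 28·5 + 25·5 + 29·1 = 455
E: 10·3 + 31·4 + 28·3 + 28·4 + 25·1 + 29·5 = 520
C: 10·1 + 31·1 + 28·4 + 28·3 + 25·3 + 29·2 = 370
D: 10·2 + 31·2 + 28·5 + 28·2 + 25·4 + 29·3 = 465
B: 10·5 + 31·5 + 28·2 + 28·1 + 25·2 + 29·4 = 455
E has the highest Borda score (520).

E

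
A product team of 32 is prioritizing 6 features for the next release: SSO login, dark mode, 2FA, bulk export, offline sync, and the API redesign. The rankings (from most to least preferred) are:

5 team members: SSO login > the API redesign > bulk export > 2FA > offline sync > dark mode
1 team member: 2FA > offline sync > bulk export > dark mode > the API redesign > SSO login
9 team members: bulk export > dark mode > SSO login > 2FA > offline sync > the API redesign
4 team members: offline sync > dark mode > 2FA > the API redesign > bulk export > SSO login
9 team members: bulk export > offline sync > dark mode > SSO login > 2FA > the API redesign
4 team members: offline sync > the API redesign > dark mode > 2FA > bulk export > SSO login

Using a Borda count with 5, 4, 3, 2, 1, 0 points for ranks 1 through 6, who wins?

SSO login: 5·5 + 1·0 + 9·3 + 4·0 + 9·2 + 4·0 = 70
dark mode: 5·0 + 1·2 + 9·4 + 4·4 + 9·3 + 4·3 = 93
2FA: 5·2 + 1·5 + 9·2 + 4·3 + 9·1 + 4·2 = 62
bulk export: 5·3 + 1·3 + 9·5 + 4·1 + 9·5 + 4·1 = 116
offline sync: 5·1 + 1·4 + 9·1 + 4·5 + 9·4 + 4·5 = 94
the API redesign: 5·4 + 1·1 + 9·0 + 4·2 + 9·0 + 4·4 = 45
bulk export has the highest Borda score (116).

bulk export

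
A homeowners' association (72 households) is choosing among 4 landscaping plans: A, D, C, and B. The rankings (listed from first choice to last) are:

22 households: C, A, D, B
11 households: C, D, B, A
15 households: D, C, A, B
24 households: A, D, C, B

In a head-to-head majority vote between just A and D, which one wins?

A

Voters preferring A to D: 46; preferring D to A: 26.
A wins the head-to-head.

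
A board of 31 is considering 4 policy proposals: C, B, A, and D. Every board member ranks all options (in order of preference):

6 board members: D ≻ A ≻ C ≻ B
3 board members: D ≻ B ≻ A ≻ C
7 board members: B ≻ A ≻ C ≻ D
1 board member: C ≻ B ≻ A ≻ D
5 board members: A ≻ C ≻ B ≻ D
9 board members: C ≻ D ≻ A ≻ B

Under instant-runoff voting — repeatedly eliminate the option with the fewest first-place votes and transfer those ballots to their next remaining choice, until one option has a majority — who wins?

C

Round 1: C 10, B 7, A 5, D 9. Eliminate A.
Round 2: C 15, B 7, D 9. Eliminate B.
Round 3: C 22, D 9. C has a majority.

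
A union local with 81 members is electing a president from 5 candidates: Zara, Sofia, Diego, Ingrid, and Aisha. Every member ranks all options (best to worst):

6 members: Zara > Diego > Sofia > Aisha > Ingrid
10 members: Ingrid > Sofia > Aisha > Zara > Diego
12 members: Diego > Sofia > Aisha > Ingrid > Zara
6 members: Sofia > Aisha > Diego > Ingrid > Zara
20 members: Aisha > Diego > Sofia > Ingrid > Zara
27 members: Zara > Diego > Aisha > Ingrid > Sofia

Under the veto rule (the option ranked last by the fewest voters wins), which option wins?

Last-place votes: Zara 38, Sofia 27, Diego 10, Ingrid 6, Aisha 0.
Aisha is ranked last by the fewest voters, so Aisha wins.

Aisha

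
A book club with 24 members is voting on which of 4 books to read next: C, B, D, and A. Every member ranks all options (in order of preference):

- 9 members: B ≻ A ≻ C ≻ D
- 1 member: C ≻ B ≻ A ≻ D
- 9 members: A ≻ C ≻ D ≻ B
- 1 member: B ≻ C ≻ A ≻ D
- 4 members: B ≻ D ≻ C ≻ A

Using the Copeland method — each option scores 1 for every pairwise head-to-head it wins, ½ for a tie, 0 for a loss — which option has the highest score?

C: beats D; loses to B and A → score 1.
B: beats C, D, and A → score 3.
D: loses to C, B, and A → score 0.
A: beats C and D; loses to B → score 2.
B has the best pairwise record.

B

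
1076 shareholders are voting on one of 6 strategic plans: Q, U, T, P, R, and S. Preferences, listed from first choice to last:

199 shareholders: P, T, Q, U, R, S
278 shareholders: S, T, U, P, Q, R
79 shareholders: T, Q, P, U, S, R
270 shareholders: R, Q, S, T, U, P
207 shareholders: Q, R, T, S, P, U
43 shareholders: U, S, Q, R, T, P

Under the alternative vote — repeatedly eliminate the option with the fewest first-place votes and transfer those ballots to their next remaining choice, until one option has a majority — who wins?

Round 1: Q 207, U 43, T 79, P 199, R 270, S 278. Eliminate U.
Round 2: Q 207, T 79, P 199, R 270, S 321. Eliminate T.
Round 3: Q 286, P 199, R 270, S 321. Eliminate P.
Round 4: Q 485, R 270, S 321. Eliminate R.
Round 5: Q 755, S 321. Q has a majority.

Q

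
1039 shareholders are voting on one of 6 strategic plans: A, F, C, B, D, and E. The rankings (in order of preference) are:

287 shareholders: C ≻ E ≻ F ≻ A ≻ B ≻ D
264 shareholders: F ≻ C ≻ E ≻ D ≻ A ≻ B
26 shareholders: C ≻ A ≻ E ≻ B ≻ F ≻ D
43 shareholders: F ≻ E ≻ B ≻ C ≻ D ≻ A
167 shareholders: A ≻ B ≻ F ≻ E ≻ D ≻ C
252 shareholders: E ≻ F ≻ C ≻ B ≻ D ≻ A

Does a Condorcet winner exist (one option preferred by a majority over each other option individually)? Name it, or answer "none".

none

Checking pairwise contests:
F beats A 846–193.
E beats F 565–474.
F beats C 726–313.
A beats B 744–295.
F beats D 1039–0.
C beats E 577–462.
Every option loses at least one head-to-head, so there is no Condorcet winner.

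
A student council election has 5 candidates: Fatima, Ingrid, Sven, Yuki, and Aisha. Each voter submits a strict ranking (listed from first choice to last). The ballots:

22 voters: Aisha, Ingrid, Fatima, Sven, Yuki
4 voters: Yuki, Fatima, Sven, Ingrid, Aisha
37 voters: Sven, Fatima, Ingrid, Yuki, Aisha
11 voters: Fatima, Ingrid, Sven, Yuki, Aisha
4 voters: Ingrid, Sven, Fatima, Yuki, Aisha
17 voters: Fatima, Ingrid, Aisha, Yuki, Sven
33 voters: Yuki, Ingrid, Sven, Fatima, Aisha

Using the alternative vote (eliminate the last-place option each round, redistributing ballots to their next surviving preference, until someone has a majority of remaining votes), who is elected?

Sven

Round 1: Fatima 28, Ingrid 4, Sven 37, Yuki 37, Aisha 22. Eliminate Ingrid.
Round 2: Fatima 28, Sven 41, Yuki 37, Aisha 22. Eliminate Aisha.
Round 3: Fatima 50, Sven 41, Yuki 37. Eliminate Yuki.
Round 4: Fatima 54, Sven 74. Sven has a majority.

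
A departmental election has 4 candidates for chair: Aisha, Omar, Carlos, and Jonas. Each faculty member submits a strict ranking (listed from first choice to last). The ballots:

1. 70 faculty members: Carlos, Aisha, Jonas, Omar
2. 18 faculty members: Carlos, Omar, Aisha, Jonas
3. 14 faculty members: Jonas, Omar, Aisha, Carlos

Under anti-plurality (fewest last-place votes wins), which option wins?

Last-place votes: Aisha 0, Omar 70, Carlos 14, Jonas 18.
Aisha is ranked last by the fewest voters, so Aisha wins.

Aisha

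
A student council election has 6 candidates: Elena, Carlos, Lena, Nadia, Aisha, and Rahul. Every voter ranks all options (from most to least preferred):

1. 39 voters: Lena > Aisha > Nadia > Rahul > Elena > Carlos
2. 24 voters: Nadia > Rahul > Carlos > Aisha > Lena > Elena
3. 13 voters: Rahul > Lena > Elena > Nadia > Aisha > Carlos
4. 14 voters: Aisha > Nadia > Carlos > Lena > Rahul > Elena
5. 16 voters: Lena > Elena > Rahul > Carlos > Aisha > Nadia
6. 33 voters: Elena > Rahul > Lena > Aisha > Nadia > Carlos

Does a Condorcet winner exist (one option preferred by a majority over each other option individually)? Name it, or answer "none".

none

Checking pairwise contests:
Lena beats Elena 106–33.
Elena beats Carlos 101–38.
Rahul beats Lena 70–69.
Lena beats Nadia 101–38.
Lena beats Aisha 101–38.
Nadia beats Rahul 77–62.
Every option loses at least one head-to-head, so there is no Condorcet winner.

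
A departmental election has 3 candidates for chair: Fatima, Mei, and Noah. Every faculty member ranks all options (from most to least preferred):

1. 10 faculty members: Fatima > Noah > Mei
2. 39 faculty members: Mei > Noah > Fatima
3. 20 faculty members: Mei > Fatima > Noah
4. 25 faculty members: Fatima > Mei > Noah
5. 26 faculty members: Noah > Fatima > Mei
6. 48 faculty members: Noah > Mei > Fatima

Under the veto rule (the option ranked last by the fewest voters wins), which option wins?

Mei

Last-place votes: Fatima 87, Mei 36, Noah 45.
Mei is ranked last by the fewest voters, so Mei wins.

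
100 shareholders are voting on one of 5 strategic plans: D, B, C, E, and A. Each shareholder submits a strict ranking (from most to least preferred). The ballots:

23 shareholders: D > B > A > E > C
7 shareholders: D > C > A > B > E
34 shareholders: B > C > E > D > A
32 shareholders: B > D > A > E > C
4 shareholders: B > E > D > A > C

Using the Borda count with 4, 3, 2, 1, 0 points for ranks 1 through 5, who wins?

B

D: 23·4 + 7·4 + 34·1 + 32·3 + 4·2 = 258
B: 23·3 + 7·1 + 34·4 + 32·4 + 4·4 = 356
C: 23·0 + 7·3 + 34·3 + 32·0 + 4·0 = 123
E: 23·1 + 7·0 + 34·2 + 32·1 + 4·3 = 135
A: 23·2 + 7·2 + 34·0 + 32·2 + 4·1 = 128
B has the highest Borda score (356).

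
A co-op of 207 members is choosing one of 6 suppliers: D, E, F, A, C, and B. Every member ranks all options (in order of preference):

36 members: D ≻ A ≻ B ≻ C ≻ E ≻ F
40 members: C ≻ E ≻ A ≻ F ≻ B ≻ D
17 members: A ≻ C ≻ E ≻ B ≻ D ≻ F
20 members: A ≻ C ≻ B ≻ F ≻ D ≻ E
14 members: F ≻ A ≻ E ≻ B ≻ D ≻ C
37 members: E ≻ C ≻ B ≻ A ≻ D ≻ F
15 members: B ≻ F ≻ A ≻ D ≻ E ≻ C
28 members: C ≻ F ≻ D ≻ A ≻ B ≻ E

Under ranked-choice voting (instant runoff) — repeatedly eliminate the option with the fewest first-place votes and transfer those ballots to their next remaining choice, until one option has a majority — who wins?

Round 1: D 36, E 37, F 14, A 37, C 68, B 15. Eliminate F.
Round 2: D 36, E 37, A 51, C 68, B 15. Eliminate B.
Round 3: D 36, E 37, A 66, C 68. Eliminate D.
Round 4: E 37, A 102, C 68. Eliminate E.
Round 5: A 102, C 105. C has a majority.

C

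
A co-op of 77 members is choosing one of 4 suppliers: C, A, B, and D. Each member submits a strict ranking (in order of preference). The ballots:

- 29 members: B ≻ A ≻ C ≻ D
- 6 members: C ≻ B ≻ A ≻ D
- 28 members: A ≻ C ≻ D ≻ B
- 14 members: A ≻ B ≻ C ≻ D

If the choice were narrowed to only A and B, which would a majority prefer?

Voters preferring A to B: 42; preferring B to A: 35.
A wins the head-to-head.

A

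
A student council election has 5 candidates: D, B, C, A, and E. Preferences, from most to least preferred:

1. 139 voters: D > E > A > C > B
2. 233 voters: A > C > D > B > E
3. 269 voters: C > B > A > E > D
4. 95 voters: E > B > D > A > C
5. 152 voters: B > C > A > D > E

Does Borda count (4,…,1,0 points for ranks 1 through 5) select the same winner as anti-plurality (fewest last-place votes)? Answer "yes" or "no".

no

Borda — scores: D 1364, B 1933, C 2370, A 2147, E 1066. Winner: C.
Anti-plurality — last-place votes: D 269, B 139, C 95, A 0, E 385. Winner: A.
The two methods disagree.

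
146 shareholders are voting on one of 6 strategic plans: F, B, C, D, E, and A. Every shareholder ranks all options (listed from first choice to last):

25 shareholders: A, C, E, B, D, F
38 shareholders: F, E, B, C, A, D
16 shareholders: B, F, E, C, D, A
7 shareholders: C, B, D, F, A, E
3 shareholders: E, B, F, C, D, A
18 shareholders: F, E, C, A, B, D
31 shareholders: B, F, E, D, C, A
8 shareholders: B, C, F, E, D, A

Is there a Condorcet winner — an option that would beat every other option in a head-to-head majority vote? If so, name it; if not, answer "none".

Checking pairwise contests:
B beats F 90–56.
E beats B 84–62.
F beats C 106–40.
F beats D 114–32.
F beats E 118–28.
F beats A 121–25.
Every option loses at least one head-to-head, so there is no Condorcet winner.

none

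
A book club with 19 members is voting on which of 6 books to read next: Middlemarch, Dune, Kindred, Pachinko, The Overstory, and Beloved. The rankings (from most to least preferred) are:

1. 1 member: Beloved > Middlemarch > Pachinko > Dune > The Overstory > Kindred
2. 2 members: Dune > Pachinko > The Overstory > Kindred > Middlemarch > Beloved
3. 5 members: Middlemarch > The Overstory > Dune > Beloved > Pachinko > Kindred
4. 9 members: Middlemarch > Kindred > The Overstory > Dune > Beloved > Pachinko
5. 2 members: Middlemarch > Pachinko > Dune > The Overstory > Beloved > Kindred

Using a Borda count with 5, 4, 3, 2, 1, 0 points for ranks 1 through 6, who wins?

Middlemarch

Middlemarch: 1·4 + 2·1 + 5·5 + 9·5 + 2·5 = 86
Dune: 1·2 + 2·5 + 5·3 + 9·2 + 2·3 = 51
Kindred: 1·0 + 2·2 + 5·0 + 9·4 + 2·0 = 40
Pachinko: 1·3 + 2·4 + 5·1 + 9·0 + 2·4 = 24
The Overstory: 1·1 + 2·3 + 5·4 + 9·3 + 2·2 = 58
Beloved: 1·5 + 2·0 + 5·2 + 9·1 + 2·1 = 26
Middlemarch has the highest Borda score (86).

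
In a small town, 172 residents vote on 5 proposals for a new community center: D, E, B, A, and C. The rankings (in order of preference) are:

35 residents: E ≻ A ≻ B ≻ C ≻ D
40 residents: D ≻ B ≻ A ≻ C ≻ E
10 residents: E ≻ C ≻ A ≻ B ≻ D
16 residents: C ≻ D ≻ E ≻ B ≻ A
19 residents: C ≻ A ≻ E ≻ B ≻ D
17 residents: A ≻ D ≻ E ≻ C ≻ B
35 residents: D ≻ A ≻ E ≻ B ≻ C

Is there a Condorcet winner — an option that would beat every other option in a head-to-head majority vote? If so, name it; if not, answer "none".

D

D vs E: 108–64 for D.
D vs B: 108–64 for D.
D vs A: 91–81 for D.
D vs C: 92–80 for D.
D beats every other option head-to-head.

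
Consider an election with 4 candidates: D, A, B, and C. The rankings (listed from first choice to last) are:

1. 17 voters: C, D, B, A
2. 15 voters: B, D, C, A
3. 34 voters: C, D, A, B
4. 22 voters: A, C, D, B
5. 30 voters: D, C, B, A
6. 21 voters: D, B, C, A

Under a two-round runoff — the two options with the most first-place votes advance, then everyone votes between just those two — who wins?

Round 1 first-place votes: D 51, A 22, B 15, C 51.
C and D advance.
Runoff: C is preferred to D by 73 voters; D by 66.
C wins the runoff.

C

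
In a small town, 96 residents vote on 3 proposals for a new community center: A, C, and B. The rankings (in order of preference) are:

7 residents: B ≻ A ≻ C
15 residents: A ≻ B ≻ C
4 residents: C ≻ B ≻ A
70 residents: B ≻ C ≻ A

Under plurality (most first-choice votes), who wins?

B

First-place votes: A 15, C 4, B 77.
B has the most first-place votes.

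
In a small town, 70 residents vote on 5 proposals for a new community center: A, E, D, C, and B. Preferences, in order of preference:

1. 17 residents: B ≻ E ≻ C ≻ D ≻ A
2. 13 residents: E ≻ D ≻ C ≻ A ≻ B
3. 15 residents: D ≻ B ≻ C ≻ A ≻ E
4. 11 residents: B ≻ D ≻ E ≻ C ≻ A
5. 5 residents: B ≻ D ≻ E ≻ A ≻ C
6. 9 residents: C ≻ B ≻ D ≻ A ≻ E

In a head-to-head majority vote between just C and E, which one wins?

E

Voters preferring C to E: 24; preferring E to C: 46.
E wins the head-to-head.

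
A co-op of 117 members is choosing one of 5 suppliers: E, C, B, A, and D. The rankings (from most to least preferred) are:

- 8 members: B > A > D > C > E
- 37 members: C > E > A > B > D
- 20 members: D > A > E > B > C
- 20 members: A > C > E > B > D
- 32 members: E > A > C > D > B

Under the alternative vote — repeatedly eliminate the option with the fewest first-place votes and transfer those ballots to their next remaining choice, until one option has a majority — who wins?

Round 1: E 32, C 37, B 8, A 20, D 20. Eliminate B.
Round 2: E 32, C 37, A 28, D 20. Eliminate D.
Round 3: E 32, C 37, A 48. Eliminate E.
Round 4: C 37, A 80. A has a majority.

A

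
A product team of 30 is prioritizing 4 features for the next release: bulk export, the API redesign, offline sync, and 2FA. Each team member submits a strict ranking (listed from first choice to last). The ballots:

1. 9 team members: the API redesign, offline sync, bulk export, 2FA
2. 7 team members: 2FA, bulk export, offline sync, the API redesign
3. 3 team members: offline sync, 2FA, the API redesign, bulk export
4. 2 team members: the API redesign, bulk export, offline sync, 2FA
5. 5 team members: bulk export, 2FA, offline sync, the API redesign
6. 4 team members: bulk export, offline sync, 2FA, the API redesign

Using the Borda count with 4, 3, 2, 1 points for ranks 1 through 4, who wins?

bulk export: 9·2 + 7·3 + 3·1 + 2·3 + 5·4 + 4·4 = 84
the API redesign: 9·4 + 7·1 + 3·2 + 2·4 + 5·1 + 4·1 = 66
offline sync: 9·3 + 7·2 + 3·4 + 2·2 + 5·2 + 4·3 = 79
2FA: 9·1 + 7·4 + 3·3 + 2·1 + 5·3 + 4·2 = 71
bulk export has the highest Borda score (84).

bulk export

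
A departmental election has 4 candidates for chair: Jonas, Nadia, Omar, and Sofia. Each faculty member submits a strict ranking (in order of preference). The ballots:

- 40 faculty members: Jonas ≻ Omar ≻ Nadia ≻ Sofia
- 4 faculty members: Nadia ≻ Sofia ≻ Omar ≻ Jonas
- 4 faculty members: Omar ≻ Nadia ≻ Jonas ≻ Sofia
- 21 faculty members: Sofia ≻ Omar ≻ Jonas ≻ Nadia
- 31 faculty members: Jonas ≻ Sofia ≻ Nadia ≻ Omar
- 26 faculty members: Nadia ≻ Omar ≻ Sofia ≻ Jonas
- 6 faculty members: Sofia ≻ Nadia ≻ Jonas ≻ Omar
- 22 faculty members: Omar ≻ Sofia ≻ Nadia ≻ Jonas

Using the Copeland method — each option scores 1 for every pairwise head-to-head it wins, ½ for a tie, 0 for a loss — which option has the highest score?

Omar

Jonas: beats Nadia; ties Omar; loses to Sofia → score 1.5.
Nadia: loses to Jonas, Omar, and Sofia → score 0.
Omar: beats Nadia and Sofia; ties Jonas → score 2.5.
Sofia: beats Jonas and Nadia; loses to Omar → score 2.
Omar has the best pairwise record.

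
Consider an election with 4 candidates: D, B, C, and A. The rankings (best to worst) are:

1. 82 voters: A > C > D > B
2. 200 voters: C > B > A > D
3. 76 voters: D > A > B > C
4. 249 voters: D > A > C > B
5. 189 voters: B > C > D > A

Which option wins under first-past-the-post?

First-place votes: D 325, B 189, C 200, A 82.
D has the most first-place votes.

D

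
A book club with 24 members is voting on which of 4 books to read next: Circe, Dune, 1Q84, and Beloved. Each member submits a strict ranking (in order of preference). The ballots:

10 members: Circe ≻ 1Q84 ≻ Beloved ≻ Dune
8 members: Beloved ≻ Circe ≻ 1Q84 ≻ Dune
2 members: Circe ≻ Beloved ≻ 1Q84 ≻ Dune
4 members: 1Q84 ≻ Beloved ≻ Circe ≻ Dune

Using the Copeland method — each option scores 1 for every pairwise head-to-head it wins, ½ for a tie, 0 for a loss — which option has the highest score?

Circe: beats Dune and 1Q84; ties Beloved → score 2.5.
Dune: loses to Circe, 1Q84, and Beloved → score 0.
1Q84: beats Dune and Beloved; loses to Circe → score 2.
Beloved: beats Dune; ties Circe; loses to 1Q84 → score 1.5.
Circe has the best pairwise record.

Circe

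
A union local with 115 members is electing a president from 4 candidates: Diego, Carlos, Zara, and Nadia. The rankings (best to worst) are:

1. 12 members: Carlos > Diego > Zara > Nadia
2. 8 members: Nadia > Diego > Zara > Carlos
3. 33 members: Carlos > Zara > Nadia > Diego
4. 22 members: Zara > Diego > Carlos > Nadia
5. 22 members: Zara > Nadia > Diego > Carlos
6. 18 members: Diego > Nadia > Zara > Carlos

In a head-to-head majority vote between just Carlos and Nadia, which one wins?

Voters preferring Carlos to Nadia: 67; preferring Nadia to Carlos: 48.
Carlos wins the head-to-head.

Carlos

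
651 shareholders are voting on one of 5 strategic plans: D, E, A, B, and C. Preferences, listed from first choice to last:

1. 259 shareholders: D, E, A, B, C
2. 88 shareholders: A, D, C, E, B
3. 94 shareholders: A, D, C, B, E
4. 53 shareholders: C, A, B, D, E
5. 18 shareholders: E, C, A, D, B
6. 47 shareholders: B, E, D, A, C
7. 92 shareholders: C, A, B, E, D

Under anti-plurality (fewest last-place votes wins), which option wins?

A

Last-place votes: D 92, E 147, A 0, B 106, C 306.
A is ranked last by the fewest voters, so A wins.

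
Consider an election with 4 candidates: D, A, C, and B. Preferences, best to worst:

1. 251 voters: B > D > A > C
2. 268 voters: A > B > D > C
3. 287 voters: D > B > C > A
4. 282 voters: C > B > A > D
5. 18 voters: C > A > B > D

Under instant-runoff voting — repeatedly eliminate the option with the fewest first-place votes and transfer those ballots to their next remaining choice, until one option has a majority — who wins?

Round 1: D 287, A 268, C 300, B 251. Eliminate B.
Round 2: D 538, A 268, C 300. Eliminate A.
Round 3: D 806, C 300. D has a majority.

D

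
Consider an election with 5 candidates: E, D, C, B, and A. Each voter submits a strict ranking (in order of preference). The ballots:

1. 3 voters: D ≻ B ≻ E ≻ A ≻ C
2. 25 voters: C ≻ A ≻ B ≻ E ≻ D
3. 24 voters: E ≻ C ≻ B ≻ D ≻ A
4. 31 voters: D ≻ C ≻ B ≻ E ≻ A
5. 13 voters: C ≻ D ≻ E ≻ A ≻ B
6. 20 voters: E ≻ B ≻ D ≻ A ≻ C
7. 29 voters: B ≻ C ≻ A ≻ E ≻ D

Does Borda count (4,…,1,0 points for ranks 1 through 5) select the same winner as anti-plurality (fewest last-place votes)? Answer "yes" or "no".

no

Borda — scores: E 293, D 239, C 404, B 345, A 169. Winner: C.
Anti-plurality — last-place votes: E 0, D 54, C 23, B 13, A 55. Winner: E.
The two methods disagree.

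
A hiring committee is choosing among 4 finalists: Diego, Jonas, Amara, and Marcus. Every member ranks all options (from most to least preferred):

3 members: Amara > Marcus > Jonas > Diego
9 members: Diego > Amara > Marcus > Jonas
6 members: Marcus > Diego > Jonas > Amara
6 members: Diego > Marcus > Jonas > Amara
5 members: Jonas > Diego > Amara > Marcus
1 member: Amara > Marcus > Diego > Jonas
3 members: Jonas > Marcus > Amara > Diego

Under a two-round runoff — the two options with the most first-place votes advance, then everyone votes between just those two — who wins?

Round 1 first-place votes: Diego 15, Jonas 8, Amara 4, Marcus 6.
Diego and Jonas advance.
Runoff: Diego is preferred to Jonas by 22 voters; Jonas by 11.
Diego wins the runoff.

Diego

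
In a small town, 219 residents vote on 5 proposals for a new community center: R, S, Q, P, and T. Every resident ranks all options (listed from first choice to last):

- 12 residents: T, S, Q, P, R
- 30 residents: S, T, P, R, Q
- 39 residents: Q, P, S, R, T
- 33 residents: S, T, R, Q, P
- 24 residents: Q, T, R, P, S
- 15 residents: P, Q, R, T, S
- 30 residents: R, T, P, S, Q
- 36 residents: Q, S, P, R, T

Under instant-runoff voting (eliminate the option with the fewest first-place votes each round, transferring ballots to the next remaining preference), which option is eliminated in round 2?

Round 1: R 30, S 63, Q 99, P 15, T 12. Eliminate T.
Round 2: R 30, S 75, Q 99, P 15. Eliminate P.

P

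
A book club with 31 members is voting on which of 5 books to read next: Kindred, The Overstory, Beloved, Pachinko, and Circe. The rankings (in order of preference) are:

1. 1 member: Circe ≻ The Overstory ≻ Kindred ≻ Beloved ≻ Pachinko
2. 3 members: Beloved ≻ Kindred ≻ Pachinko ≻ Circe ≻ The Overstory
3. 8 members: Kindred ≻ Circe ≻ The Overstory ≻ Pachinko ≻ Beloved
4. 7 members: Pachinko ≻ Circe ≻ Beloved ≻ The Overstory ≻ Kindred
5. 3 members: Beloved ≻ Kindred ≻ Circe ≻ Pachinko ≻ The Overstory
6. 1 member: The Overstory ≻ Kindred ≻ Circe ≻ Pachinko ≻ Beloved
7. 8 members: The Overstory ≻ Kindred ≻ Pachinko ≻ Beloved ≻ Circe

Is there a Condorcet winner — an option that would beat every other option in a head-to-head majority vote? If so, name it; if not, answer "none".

Checking pairwise contests:
The Overstory beats Kindred 17–14.
Circe beats The Overstory 22–9.
Kindred beats Beloved 18–13.
Kindred beats Pachinko 24–7.
Kindred beats Circe 23–8.
Every option loses at least one head-to-head, so there is no Condorcet winner.

none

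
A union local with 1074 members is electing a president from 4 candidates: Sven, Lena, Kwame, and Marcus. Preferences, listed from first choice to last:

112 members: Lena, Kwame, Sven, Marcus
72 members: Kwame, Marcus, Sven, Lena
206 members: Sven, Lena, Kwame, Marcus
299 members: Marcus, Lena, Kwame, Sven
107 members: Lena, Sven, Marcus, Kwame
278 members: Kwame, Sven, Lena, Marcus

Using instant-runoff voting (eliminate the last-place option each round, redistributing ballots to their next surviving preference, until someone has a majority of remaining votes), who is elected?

Lena

Round 1: Sven 206, Lena 219, Kwame 350, Marcus 299. Eliminate Sven.
Round 2: Lena 425, Kwame 350, Marcus 299. Eliminate Marcus.
Round 3: Lena 724, Kwame 350. Lena has a majority.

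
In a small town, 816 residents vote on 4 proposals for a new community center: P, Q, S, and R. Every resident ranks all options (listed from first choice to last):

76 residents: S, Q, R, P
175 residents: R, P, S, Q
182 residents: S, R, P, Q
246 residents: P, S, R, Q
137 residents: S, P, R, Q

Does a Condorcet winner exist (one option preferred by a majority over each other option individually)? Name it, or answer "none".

Checking pairwise contests:
R beats P 433–383.
P beats Q 740–76.
P beats S 421–395.
S beats R 641–175.
Every option loses at least one head-to-head, so there is no Condorcet winner.

none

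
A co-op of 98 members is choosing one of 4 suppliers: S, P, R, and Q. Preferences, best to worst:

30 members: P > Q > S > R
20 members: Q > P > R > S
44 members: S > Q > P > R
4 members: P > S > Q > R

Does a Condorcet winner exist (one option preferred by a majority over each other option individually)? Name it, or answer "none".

Q vs S: 50–48 for Q.
Q vs P: 64–34 for Q.
Q vs R: 98–0 for Q.
Q beats every other option head-to-head.

Q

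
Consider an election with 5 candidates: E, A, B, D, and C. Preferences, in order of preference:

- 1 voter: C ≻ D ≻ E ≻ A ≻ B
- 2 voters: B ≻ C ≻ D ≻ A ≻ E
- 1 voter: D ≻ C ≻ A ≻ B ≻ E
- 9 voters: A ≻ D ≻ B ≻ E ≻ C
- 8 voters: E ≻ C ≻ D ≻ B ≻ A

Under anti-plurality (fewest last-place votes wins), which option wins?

Last-place votes: E 3, A 8, B 1, D 0, C 9.
D is ranked last by the fewest voters, so D wins.

D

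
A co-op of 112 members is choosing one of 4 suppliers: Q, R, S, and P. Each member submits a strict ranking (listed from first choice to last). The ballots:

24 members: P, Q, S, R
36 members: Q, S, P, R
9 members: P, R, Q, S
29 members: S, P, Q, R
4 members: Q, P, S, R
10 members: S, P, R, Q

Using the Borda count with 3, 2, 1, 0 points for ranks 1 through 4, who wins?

Q: 24·2 + 36·3 + 9·1 + 29·1 + 4·3 + 10·0 = 206
R: 24·0 + 36·0 + 9·2 + 29·0 + 4·0 + 10·1 = 28
S: 24·1 + 36·2 + 9·0 + 29·3 + 4·1 + 10·3 = 217
P: 24·3 + 36·1 + 9·3 + 29·2 + 4·2 + 10·2 = 221
P has the highest Borda score (221).

P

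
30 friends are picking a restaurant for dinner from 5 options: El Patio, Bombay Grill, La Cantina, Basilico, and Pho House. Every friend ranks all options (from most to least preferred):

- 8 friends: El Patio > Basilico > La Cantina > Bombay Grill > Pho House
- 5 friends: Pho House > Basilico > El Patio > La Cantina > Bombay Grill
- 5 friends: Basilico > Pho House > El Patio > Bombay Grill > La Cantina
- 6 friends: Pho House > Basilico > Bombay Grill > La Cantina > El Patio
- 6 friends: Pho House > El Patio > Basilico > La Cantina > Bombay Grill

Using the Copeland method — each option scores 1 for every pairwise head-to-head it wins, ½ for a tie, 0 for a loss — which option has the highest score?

El Patio: beats Bombay Grill and La Cantina; loses to Basilico and Pho House → score 2.
Bombay Grill: loses to El Patio, La Cantina, Basilico, and Pho House → score 0.
La Cantina: beats Bombay Grill; loses to El Patio, Basilico, and Pho House → score 1.
Basilico: beats El Patio, Bombay Grill, and La Cantina; loses to Pho House → score 3.
Pho House: beats El Patio, Bombay Grill, La Cantina, and Basilico → score 4.
Pho House has the best pairwise record.

Pho House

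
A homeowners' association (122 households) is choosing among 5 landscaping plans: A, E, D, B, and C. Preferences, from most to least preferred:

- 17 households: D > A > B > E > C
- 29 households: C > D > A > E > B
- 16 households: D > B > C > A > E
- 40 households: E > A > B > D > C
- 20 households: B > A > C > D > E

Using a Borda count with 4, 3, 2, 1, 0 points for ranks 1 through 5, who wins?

A

A: 17·3 + 29·2 + 16·1 + 40·3 + 20·3 = 305
E: 17·1 + 29·1 + 16·0 + 40·4 + 20·0 = 206
D: 17·4 + 29·3 + 16·4 + 40·1 + 20·1 = 279
B: 17·2 + 29·0 + 16·3 + 40·2 + 20·4 = 242
C: 17·0 + 29·4 + 16·2 + 40·0 + 20·2 = 188
A has the highest Borda score (305).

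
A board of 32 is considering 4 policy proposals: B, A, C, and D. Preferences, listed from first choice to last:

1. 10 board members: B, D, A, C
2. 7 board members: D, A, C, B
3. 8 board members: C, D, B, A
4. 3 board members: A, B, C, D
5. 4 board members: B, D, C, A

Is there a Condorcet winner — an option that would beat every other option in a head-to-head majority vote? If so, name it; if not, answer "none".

B vs A: 22–10 for B.
B vs C: 17–15 for B.
B vs D: 17–15 for B.
B beats every other option head-to-head.

B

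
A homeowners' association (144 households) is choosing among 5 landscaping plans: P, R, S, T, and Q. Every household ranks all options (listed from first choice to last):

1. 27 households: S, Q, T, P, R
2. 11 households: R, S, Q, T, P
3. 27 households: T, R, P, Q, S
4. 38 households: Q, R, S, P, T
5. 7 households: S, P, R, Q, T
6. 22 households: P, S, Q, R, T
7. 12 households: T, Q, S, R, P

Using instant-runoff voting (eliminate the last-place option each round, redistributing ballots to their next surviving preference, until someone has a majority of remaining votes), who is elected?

Round 1: P 22, R 11, S 34, T 39, Q 38. Eliminate R.
Round 2: P 22, S 45, T 39, Q 38. Eliminate P.
Round 3: S 67, T 39, Q 38. Eliminate Q.
Round 4: S 105, T 39. S has a majority.

S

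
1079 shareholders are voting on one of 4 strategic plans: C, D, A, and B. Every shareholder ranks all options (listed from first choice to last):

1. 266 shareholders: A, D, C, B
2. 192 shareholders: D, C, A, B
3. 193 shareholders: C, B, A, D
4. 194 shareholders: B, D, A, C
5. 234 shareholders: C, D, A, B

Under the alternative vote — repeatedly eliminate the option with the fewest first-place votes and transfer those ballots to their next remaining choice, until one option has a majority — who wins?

C

Round 1: C 427, D 192, A 266, B 194. Eliminate D.
Round 2: C 619, A 266, B 194. C has a majority.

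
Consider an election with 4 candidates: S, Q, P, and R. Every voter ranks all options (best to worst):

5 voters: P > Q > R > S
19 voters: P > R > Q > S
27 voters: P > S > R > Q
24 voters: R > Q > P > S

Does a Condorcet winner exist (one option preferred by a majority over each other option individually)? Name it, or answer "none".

P

P vs S: 75–0 for P.
P vs Q: 51–24 for P.
P vs R: 51–24 for P.
P beats every other option head-to-head.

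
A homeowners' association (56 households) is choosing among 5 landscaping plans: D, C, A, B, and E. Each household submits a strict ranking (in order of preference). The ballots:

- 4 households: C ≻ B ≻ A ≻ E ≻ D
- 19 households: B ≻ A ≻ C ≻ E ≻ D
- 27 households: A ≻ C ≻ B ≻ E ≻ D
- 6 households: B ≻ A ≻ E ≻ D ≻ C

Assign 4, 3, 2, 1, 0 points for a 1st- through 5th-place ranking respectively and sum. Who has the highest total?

D: 4·0 + 19·0 + 27·0 + 6·1 = 6
C: 4·4 + 19·2 + 27·3 + 6·0 = 135
A: 4·2 + 19·3 + 27·4 + 6·3 = 191
B: 4·3 + 19·4 + 27·2 + 6·4 = 166
E: 4·1 + 19·1 + 27·1 + 6·2 = 62
A has the highest Borda score (191).

A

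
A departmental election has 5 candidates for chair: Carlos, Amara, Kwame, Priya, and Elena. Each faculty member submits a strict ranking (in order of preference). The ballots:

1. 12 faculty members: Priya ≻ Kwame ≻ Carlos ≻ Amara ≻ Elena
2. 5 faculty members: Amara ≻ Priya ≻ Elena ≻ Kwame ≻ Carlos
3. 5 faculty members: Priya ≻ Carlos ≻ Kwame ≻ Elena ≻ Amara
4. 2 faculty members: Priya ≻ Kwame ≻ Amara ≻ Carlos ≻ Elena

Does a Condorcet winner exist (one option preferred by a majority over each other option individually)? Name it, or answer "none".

Priya

Priya vs Carlos: 24–0 for Priya.
Priya vs Amara: 19–5 for Priya.
Priya vs Kwame: 24–0 for Priya.
Priya vs Elena: 24–0 for Priya.
Priya beats every other option head-to-head.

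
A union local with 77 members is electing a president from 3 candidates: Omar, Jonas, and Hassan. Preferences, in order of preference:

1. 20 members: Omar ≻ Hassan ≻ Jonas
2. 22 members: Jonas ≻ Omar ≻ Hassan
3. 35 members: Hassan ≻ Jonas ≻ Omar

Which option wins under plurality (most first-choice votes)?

First-place votes: Omar 20, Jonas 22, Hassan 35.
Hassan has the most first-place votes.

Hassan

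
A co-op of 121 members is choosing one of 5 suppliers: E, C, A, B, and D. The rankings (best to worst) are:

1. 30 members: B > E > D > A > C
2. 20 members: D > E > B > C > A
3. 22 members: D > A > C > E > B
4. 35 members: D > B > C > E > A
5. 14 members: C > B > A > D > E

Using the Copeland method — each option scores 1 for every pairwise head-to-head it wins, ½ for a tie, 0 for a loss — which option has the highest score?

E: beats A; loses to C, B, and D → score 1.
C: beats E and A; loses to B and D → score 2.
A: loses to E, C, B, and D → score 0.
B: beats E, C, and A; loses to D → score 3.
D: beats E, C, A, and B → score 4.
D has the best pairwise record.

D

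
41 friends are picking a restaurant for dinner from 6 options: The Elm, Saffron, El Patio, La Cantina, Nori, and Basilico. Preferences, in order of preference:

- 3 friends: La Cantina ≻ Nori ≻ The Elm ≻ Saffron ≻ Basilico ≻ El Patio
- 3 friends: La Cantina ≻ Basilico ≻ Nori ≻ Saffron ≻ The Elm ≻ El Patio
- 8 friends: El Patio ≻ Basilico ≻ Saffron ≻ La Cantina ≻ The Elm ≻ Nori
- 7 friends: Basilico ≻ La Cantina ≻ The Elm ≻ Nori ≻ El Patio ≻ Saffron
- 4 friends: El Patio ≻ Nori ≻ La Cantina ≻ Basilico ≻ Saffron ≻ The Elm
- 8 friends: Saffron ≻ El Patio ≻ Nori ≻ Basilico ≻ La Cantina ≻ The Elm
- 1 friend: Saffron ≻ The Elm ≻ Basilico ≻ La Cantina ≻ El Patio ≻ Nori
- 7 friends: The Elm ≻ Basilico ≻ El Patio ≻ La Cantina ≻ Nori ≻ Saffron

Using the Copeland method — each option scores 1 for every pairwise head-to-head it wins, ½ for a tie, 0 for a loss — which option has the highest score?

The Elm: beats El Patio and Nori; loses to Saffron, La Cantina, and Basilico → score 2.
Saffron: beats The Elm; loses to El Patio, La Cantina, Nori, and Basilico → score 1.
El Patio: beats Saffron, La Cantina, and Nori; loses to The Elm and Basilico → score 3.
La Cantina: beats The Elm, Saffron, and Nori; loses to El Patio and Basilico → score 3.
Nori: beats Saffron; loses to The Elm, El Patio, La Cantina, and Basilico → score 1.
Basilico: beats The Elm, Saffron, El Patio, La Cantina, and Nori → score 5.
Basilico has the best pairwise record.

Basilico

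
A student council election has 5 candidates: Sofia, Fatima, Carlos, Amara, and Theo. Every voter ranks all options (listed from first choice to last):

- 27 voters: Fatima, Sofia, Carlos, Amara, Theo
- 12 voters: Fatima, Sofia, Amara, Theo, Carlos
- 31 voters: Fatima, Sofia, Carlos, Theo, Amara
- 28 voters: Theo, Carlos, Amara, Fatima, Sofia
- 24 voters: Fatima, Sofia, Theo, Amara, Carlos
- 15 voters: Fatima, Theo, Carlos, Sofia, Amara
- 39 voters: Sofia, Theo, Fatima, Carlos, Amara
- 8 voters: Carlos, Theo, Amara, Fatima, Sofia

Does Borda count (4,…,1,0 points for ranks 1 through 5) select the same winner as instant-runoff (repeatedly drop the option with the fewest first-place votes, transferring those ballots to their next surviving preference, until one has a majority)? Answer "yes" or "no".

Borda — scores: Sofia 453, Fatima 550, Carlos 301, Amara 147, Theo 389. Winner: Fatima.
Instant-runoff — R1 Sofia 39, Fatima 109, Carlos 8, Amara 0, Theo 28 (Fatima winner). Winner: Fatima.
The two methods agree.

yes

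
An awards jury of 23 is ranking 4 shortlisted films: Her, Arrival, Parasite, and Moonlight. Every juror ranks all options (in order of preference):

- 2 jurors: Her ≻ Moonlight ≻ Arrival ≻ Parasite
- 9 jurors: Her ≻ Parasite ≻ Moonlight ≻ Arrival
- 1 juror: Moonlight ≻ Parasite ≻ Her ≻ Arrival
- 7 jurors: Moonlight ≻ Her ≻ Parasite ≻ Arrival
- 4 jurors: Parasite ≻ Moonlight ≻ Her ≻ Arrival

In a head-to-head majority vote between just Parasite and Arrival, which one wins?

Parasite

Voters preferring Parasite to Arrival: 21; preferring Arrival to Parasite: 2.
Parasite wins the head-to-head.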